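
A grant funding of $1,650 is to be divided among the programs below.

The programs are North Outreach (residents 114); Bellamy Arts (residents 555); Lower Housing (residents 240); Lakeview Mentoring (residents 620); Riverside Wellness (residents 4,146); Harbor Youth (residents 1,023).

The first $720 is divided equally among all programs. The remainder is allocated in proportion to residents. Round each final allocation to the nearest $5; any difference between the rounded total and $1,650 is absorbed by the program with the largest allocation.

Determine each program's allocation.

North Outreach: $135 | Bellamy Arts: $195 | Lower Housing: $155 | Lakeview Mentoring: $205 | Riverside Wellness: $700 | Harbor Youth: $260

First tranche $720 split equally: $120 each.
Remainder $930 by residents (total 6,698): North Outreach 15.83 → $15; Bellamy Arts 77.06 → $75; Lower Housing 33.32 → $35; Lakeview Mentoring 86.09 → $85; Riverside Wellness 575.66 → $575; Harbor Youth 142.04 → $140.
Rounding difference +$5 on remainder applied to Riverside Wellness.
Totals: North Outreach $120 + $15 = $135; Bellamy Arts $120 + $75 = $195; Lower Housing $120 + $35 = $155; Lakeview Mentoring $120 + $85 = $205; Riverside Wellness $120 + $580 = $700; Harbor Youth $120 + $140 = $260.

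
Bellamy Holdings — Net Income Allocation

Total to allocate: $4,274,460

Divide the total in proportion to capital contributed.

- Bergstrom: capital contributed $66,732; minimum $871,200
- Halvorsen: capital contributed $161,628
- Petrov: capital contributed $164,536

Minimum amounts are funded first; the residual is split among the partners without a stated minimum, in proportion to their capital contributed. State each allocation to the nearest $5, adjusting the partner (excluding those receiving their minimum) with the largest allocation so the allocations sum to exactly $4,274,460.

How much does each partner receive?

Bergstrom: $871,200 | Halvorsen: $1,686,460 | Petrov: $1,716,800

Minimums first: Bergstrom $871,200. Remaining pool $3,403,260.
Remaining pool split over remaining capital contributed 326,164: Halvorsen 1,686,458.68 → $1,686,460; Petrov 1,716,801.32 → $1,716,800.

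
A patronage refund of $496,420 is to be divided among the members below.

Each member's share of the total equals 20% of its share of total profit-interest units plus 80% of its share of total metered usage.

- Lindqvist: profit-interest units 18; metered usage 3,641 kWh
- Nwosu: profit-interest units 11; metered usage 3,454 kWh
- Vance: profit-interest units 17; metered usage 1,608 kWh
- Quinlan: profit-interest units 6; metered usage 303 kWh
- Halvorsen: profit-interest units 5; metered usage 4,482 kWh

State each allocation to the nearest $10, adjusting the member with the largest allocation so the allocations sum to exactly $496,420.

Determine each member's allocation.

Totals — profit-interest units 57, metered usage 13,488.
Blended shares (20% profit-interest units + 80% metered usage): Lindqvist 0.2791; Nwosu 0.2435; Vance 0.1550; Quinlan 0.0390; Halvorsen 0.2834.
Pro-rata amounts: Lindqvist 138,557.18; Nwosu 120,858.45; Vance 76,956.41; Quinlan 19,372.37; Halvorsen 140,675.58.
Rounded to nearest $10: Lindqvist $138,560; Nwosu $120,860; Vance $76,960; Quinlan $19,370; Halvorsen $140,680. Sum = $496,430.
Difference $496,420 − $496,430 = −$10 applied to largest allocation (Halvorsen): Halvorsen becomes $140,670.

Lindqvist: $138,560 | Nwosu: $120,860 | Vance: $76,960 | Quinlan: $19,370 | Halvorsen: $140,670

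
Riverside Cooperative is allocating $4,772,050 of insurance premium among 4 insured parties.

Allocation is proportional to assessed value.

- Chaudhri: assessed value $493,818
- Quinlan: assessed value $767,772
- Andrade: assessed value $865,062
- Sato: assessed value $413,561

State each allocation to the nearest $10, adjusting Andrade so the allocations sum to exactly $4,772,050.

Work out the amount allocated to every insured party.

Chaudhri: $927,690 | Quinlan: $1,442,340 | Andrade: $1,625,100 | Sato: $776,920

Sum of assessed value: 2,540,213.
Pro-rata amounts: Chaudhri 493,818/2,540,213 × $4,772,050 = 927,687.63; Quinlan 767,772/2,540,213 × $4,772,050 = 1,442,338.25; Andrade 865,062/2,540,213 × $4,772,050 = 1,625,107.47; Sato 413,561/2,540,213 × $4,772,050 = 776,916.65.
At nearest $10: Chaudhri $927,690; Quinlan $1,442,340; Andrade $1,625,110; Sato $776,920. Sum = $4,772,060.
Difference $4,772,050 − $4,772,060 = −$10 applied to Andrade: Andrade becomes $1,625,100.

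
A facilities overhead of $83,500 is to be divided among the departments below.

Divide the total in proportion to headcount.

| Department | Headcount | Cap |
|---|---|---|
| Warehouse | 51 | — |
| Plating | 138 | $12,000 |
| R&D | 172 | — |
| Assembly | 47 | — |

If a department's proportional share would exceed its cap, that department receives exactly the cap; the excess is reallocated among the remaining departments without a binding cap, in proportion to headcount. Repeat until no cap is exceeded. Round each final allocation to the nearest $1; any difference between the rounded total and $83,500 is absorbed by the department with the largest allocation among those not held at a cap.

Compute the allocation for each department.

Warehouse: $13,506; Plating: $12,000; R&D: $45,548; Assembly: $12,446

Sum of headcount: 408.
Unconstrained shares: Warehouse 10,437.50; Plating 28,242.65; R&D 35,200.98; Assembly 9,618.87.
Capped: Plating ($12,000); remaining pool $71,500 reallocated over remaining headcount 270.
Redistributed shares: Warehouse 13,505.56 → $13,506; R&D 45,548.15 → $45,548; Assembly 12,446.30 → $12,446.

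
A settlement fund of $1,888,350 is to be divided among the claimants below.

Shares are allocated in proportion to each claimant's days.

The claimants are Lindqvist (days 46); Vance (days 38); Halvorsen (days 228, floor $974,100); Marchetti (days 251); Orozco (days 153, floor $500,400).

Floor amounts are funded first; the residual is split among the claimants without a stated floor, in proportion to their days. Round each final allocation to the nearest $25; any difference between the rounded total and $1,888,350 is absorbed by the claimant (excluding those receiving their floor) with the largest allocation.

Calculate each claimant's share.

Lindqvist: $56,825 | Vance: $46,950 | Halvorsen: $974,100 | Marchetti: $310,075 | Orozco: $500,400

Fund the minimums — Halvorsen $974,100; Orozco $500,400. Balance $413,850.
Balance split over remaining days 335: Lindqvist 56,827.16 → $56,825; Vance 46,944.18 → $46,950; Marchetti 310,078.66 → $310,075.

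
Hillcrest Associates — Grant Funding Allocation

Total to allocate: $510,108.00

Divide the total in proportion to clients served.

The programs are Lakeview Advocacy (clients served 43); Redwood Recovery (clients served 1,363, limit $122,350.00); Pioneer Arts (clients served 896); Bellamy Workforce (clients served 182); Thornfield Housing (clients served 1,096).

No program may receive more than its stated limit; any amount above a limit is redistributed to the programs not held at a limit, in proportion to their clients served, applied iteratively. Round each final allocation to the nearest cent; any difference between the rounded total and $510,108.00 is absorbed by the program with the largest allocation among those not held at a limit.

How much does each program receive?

Lakeview Advocacy: $7,520.79; Redwood Recovery: $122,350.00; Pioneer Arts: $156,712.30; Bellamy Workforce: $31,832.19; Thornfield Housing: $191,692.72

Sum of clients served: 3,580.
Unconstrained shares: Lakeview Advocacy 6,126.9955; Redwood Recovery 194,211.5095; Pioneer Arts 127,669.4883; Bellamy Workforce 25,932.8648; Thornfield Housing 156,167.1419.
Held at cap: Redwood Recovery ($122,350.00); balance $387,758.00 reallocated over remaining clients served 2,217.
Redistributed shares: Lakeview Advocacy 7,520.7912 → $7,520.79; Pioneer Arts 156,712.2995 → $156,712.30; Bellamy Workforce 31,832.1858 → $31,832.19; Thornfield Housing 191,692.7235 → $191,692.72.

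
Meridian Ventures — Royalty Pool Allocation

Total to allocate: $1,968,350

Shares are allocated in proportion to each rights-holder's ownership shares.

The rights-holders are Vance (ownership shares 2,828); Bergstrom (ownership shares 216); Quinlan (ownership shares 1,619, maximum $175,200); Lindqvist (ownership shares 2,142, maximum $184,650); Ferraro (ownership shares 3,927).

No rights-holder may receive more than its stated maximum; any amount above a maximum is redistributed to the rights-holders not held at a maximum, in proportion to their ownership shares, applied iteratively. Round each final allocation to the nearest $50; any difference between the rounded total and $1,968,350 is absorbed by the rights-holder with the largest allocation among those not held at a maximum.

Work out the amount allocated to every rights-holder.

Vance: $652,550 | Bergstrom: $49,850 | Quinlan: $175,200 | Lindqvist: $184,650 | Ferraro: $906,100

Combined ownership shares = 10,732.
Proportional shares (ignoring caps): Vance 518,681.87; Bergstrom 39,616.44; Quinlan 296,939.87; Lindqvist 392,863.00; Ferraro 720,248.83.
Held at cap: Quinlan ($175,200), Lindqvist ($184,650); residual $1,608,500 reallocated over remaining ownership shares 6,971.
Remaining shares: Vance 652,537.37 → $652,550; Bergstrom 49,840.20 → $49,850; Ferraro 906,122.44 → $906,100.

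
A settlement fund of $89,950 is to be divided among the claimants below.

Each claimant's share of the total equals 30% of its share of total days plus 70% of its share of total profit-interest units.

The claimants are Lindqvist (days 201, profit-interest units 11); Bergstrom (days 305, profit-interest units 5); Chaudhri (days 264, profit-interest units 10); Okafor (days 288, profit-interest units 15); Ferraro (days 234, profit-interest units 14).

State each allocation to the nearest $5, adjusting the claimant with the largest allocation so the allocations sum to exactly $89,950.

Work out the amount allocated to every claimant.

Totals — days 1,292, profit-interest units 55.
Composite weights (30% days + 70% profit-interest units): Lindqvist 0.1867; Bergstrom 0.1345; Chaudhri 0.1886; Okafor 0.2578; Ferraro 0.2325.
Proportional shares: Lindqvist 16,791.13; Bergstrom 12,094.39; Chaudhri 16,962.14; Okafor 23,187.505; Ferraro 20,914.83.
Rounded to nearest $5: Lindqvist $16,790; Bergstrom $12,095; Chaudhri $16,960; Okafor $23,190; Ferraro $20,915. Sum = $89,950.
Rounded total matches; no reconciliation needed.

Lindqvist: $16,790 | Bergstrom: $12,095 | Chaudhri: $16,960 | Okafor: $23,190 | Ferraro: $20,915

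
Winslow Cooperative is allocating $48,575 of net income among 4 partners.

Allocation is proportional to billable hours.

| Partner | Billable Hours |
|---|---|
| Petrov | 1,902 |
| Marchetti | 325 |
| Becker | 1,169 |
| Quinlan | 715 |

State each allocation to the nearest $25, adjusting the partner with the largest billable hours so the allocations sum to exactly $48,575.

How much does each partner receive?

Combined billable hours = 4,111.
Pro-rata amounts: Petrov 1,902/4,111 × $48,575 = 22,473.77; Marchetti 325/4,111 × $48,575 = 3,840.15; Becker 1,169/4,111 × $48,575 = 13,812.74; Quinlan 715/4,111 × $48,575 = 8,448.34.
Rounded to nearest $25: Petrov $22,475; Marchetti $3,850; Becker $13,825; Quinlan $8,450. Sum = $48,600.
Difference $48,575 − $48,600 = −$25 applied to largest billable hours (Petrov): Petrov becomes $22,450.

Petrov: $22,450 · Marchetti: $3,850 · Becker: $13,825 · Quinlan: $8,450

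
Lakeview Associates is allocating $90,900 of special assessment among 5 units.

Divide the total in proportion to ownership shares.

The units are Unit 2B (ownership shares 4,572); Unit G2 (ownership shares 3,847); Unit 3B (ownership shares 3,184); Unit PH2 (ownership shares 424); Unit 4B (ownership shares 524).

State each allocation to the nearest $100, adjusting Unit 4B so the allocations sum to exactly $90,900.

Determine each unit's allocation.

Total ownership shares = 12,551.
Proportional shares: Unit 2B 4,572/12,551 × $90,900 = 33,112.49; Unit G2 3,847/12,551 × $90,900 = 27,861.71; Unit 3B 3,184/12,551 × $90,900 = 23,059.96; Unit PH2 424/12,551 × $90,900 = 3,070.80; Unit 4B 524/12,551 × $90,900 = 3,795.04.
Rounded to nearest $100: Unit 2B $33,100; Unit G2 $27,900; Unit 3B $23,100; Unit PH2 $3,100; Unit 4B $3,800. Sum = $91,000.
Difference $90,900 − $91,000 = −$100 applied to Unit 4B: Unit 4B becomes $3,700.

Unit 2B: $33,100 · Unit G2: $27,900 · Unit 3B: $23,100 · Unit PH2: $3,100 · Unit 4B: $3,700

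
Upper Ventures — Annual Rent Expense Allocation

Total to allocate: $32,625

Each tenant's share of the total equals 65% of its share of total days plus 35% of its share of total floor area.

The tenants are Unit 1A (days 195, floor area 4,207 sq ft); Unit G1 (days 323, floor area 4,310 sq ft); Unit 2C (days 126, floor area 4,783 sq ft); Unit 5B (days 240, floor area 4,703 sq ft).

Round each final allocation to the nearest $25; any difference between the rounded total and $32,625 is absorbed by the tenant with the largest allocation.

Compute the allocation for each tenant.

Unit 1A: $7,350 | Unit G1: $10,475 | Unit 2C: $6,050 | Unit 5B: $8,750

Totals — days 884, floor area 18,003.
Composite weights (65% days + 35% floor area): Unit 1A 0.2252; Unit G1 0.3213; Unit 2C 0.1856; Unit 5B 0.2679.
Pro-rata amounts: Unit 1A 7,346.22; Unit G1 10,482.14; Unit 2C 6,056.32; Unit 5B 8,740.32.
After rounding ($25): Unit 1A $7,350; Unit G1 $10,475; Unit 2C $6,050; Unit 5B $8,750. Sum = $32,625.
No rounding difference to absorb.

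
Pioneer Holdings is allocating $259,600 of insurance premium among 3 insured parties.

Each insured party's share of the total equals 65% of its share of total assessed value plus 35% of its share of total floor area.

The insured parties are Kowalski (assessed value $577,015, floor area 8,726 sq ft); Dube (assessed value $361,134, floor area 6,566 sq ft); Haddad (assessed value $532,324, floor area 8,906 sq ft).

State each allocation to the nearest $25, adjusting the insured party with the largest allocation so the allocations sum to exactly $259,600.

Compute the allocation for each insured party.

Kowalski: $98,975; Dube: $66,100; Haddad: $94,525

Assessed value total 1,470,473; floor area total 24,198.
Composite weights (65% assessed value + 35% floor area): Kowalski 0.3813; Dube 0.2546; Haddad 0.3641.
Unrounded shares: Kowalski 98,978.61; Dube 66,095.30; Haddad 94,526.09.
Rounded to nearest $25: Kowalski $98,975; Dube $66,100; Haddad $94,525. Sum = $259,600.
No rounding difference to absorb.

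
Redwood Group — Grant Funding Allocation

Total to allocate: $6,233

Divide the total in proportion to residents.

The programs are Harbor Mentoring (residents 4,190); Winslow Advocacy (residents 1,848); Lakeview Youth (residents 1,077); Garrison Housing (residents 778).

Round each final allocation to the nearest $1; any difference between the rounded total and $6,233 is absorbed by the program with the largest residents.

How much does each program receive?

Combined residents = 7,893.
Raw shares: Harbor Mentoring 4,190/7,893 × $6,233 = 3,308.79; Winslow Advocacy 1,848/7,893 × $6,233 = 1,459.34; Lakeview Youth 1,077/7,893 × $6,233 = 850.49; Garrison Housing 778/7,893 × $6,233 = 614.38.
After rounding ($1): Harbor Mentoring $3,309; Winslow Advocacy $1,459; Lakeview Youth $850; Garrison Housing $614. Sum = $6,232.
Difference $6,233 − $6,232 = +$1 applied to largest residents (Harbor Mentoring): Harbor Mentoring becomes $3,310.

Harbor Mentoring: $3,310 · Winslow Advocacy: $1,459 · Lakeview Youth: $850 · Garrison Housing: $614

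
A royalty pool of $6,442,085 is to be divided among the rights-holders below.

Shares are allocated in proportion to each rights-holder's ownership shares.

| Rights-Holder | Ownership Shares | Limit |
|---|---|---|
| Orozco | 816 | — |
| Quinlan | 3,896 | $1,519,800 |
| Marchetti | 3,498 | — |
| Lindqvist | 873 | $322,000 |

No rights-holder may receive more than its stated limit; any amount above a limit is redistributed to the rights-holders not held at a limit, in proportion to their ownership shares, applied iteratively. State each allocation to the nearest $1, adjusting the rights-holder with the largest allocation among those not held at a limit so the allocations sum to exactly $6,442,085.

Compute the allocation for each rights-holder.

Orozco: $870,151 · Quinlan: $1,519,800 · Marchetti: $3,730,134 · Lindqvist: $322,000

Total ownership shares = 9,083.
Pro-rata shares before constraints: Orozco 578,745.06; Quinlan 2,763,223.95; Marchetti 2,480,943.89; Lindqvist 619,172.10.
Cap binds for Quinlan ($1,519,800), Lindqvist ($322,000); balance $4,600,285 reallocated over remaining ownership shares 4,314.
Shares after redistribution: Orozco 870,151.27 → $870,151; Marchetti 3,730,133.73 → $3,730,134.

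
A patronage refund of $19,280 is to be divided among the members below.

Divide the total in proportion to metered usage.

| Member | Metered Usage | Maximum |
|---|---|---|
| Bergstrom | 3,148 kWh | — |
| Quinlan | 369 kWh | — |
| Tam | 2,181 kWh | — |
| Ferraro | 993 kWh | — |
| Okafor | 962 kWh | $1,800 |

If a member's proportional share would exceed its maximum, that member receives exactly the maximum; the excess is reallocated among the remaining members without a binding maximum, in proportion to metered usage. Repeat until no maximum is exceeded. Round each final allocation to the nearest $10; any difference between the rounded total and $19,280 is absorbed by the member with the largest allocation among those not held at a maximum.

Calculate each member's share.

Combined metered usage = 7,653.
Proportional shares (ignoring caps): Bergstrom 7,930.67; Quinlan 929.61; Tam 5,494.54; Ferraro 2,501.64; Okafor 2,423.54.
Capped: Okafor ($1,800); balance $17,480 reallocated over remaining metered usage 6,691.
Remaining shares: Bergstrom 8,224.04 → $8,220; Quinlan 964.00 → $960; Tam 5,697.79 → $5,700; Ferraro 2,594.18 → $2,590.
Rounding difference +$10 applied to Bergstrom → $8,230.

Bergstrom: $8,230; Quinlan: $960; Tam: $5,700; Ferraro: $2,590; Okafor: $1,800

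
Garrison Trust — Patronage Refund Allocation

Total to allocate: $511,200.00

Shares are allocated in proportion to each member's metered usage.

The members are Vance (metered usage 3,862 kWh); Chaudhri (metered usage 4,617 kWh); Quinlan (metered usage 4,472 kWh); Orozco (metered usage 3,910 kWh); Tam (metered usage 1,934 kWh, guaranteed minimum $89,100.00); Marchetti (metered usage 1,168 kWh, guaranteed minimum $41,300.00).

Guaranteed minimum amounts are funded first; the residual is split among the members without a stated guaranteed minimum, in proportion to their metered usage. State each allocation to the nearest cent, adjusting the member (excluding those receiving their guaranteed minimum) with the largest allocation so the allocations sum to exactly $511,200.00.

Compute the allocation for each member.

Guaranteed amounts: Tam $89,100.00; Marchetti $41,300.00. Residual $380,800.00.
Residual split over remaining metered usage 16,861: Vance 87,221.9679 → $87,221.97; Chaudhri 104,273.3883 → $104,273.39; Quinlan 100,998.6122 → $100,998.61; Orozco 88,306.0317 → $88,306.03.

Vance: $87,221.97 | Chaudhri: $104,273.39 | Quinlan: $100,998.61 | Orozco: $88,306.03 | Tam: $89,100.00 | Marchetti: $41,300.00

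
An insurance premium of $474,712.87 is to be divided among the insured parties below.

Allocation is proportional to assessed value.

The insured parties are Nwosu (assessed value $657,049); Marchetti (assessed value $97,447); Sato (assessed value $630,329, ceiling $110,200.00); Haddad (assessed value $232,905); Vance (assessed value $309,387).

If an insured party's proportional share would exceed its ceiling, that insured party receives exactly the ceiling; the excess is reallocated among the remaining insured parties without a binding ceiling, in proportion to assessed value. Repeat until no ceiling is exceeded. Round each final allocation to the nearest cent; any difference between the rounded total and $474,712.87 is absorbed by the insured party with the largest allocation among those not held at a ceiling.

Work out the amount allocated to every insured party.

Nwosu: $184,689.26 · Marchetti: $27,391.28 · Sato: $110,200.00 · Haddad: $65,467.04 · Vance: $86,965.29

Assessed value total: 1,927,117.
Unconstrained shares: Nwosu 161,852.9734; Marchetti 24,004.4300; Sato 155,270.9507; Haddad 57,372.2306; Vance 76,212.2854.
Capped: Sato ($110,200.00); residual $364,512.87 reallocated over remaining assessed value 1,296,788.
Shares after redistribution: Nwosu 184,689.2605 → $184,689.26; Marchetti 27,391.2819 → $27,391.28; Haddad 65,467.0386 → $65,467.04; Vance 86,965.2891 → $86,965.29.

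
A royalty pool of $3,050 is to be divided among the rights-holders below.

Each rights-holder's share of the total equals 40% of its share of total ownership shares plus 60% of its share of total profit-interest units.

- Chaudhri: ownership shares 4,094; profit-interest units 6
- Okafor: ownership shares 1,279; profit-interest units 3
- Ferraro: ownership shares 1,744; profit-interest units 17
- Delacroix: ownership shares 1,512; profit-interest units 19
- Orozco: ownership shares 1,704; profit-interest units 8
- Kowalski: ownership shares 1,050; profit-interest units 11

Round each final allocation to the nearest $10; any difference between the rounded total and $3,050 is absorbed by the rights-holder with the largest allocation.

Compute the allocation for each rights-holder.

Chaudhri: $610 · Okafor: $220 · Ferraro: $670 · Delacroix: $710 · Orozco: $410 · Kowalski: $430

Totals — ownership shares 11,383, profit-interest units 64.
Blended shares (40% ownership shares + 60% profit-interest units): Chaudhri 0.2001; Okafor 0.0731; Ferraro 0.2207; Delacroix 0.2313; Orozco 0.1349; Kowalski 0.1400.
Unrounded shares: Chaudhri 610.35; Okafor 222.86; Ferraro 673.01; Delacroix 705.33; Orozco 411.38; Kowalski 427.07.
Rounded to nearest $10: Chaudhri $610; Okafor $220; Ferraro $670; Delacroix $710; Orozco $410; Kowalski $430. Sum = $3,050.
Rounded total matches; no reconciliation needed.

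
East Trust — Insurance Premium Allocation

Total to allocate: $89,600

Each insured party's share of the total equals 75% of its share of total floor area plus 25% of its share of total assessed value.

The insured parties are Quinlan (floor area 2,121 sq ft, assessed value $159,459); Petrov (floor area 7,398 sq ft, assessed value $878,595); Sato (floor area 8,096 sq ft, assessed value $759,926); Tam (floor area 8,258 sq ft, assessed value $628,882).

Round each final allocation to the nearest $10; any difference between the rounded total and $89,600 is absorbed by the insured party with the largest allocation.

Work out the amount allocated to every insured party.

Quinlan: $6,980; Petrov: $27,320; Sato: $28,050; Tam: $27,250

Floor area total 25,873; assessed value total 2,426,862.
Blended shares (75% floor area + 25% assessed value): Quinlan 0.0779; Petrov 0.3050; Sato 0.3130; Tam 0.3042.
Proportional shares: Quinlan 6,980.69; Petrov 27,324.30; Sato 28,041.90; Tam 27,253.12.
At nearest $10: Quinlan $6,980; Petrov $27,320; Sato $28,040; Tam $27,250. Sum = $89,590.
Difference $89,600 − $89,590 = +$10 applied to largest allocation (Sato): Sato becomes $28,050.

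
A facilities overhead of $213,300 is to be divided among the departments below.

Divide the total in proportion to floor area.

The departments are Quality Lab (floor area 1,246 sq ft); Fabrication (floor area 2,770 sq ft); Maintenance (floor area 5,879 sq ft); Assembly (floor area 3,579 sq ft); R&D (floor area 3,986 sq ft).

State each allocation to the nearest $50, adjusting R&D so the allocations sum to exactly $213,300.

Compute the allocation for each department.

Quality Lab: $15,200 · Fabrication: $33,850 · Maintenance: $71,800 · Assembly: $43,700 · R&D: $48,750

Combined floor area = 17,460.
Proportional shares: Quality Lab 1,246/17,460 × $213,300 = 15,221.75; Fabrication 2,770/17,460 × $213,300 = 33,839.69; Maintenance 5,879/17,460 × $213,300 = 71,820.77; Assembly 3,579/17,460 × $213,300 = 43,722.84; R&D 3,986/17,460 × $213,300 = 48,694.95.
After rounding ($50): Quality Lab $15,200; Fabrication $33,850; Maintenance $71,800; Assembly $43,700; R&D $48,700. Sum = $213,250.
Difference $213,300 − $213,250 = +$50 applied to R&D: R&D becomes $48,750.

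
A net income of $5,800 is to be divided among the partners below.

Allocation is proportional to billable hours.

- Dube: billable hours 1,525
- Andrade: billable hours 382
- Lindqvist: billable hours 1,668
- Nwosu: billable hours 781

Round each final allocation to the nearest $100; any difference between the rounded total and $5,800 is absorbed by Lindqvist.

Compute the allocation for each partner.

Total billable hours = 4,356.
Unrounded shares: Dube 1,525/4,356 × $5,800 = 2,030.53; Andrade 382/4,356 × $5,800 = 508.63; Lindqvist 1,668/4,356 × $5,800 = 2,220.94; Nwosu 781/4,356 × $5,800 = 1,039.90.
At nearest $100: Dube $2,000; Andrade $500; Lindqvist $2,200; Nwosu $1,000. Sum = $5,700.
Difference $5,800 − $5,700 = +$100 applied to Lindqvist: Lindqvist becomes $2,300.

Dube: $2,000 · Andrade: $500 · Lindqvist: $2,300 · Nwosu: $1,000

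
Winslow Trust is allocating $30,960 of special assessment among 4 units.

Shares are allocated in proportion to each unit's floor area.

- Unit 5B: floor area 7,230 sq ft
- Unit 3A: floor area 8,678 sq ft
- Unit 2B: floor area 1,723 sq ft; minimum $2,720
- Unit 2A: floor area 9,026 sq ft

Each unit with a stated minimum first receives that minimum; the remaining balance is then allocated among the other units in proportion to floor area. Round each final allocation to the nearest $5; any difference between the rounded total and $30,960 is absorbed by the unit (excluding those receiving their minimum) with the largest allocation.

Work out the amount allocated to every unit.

Unit 5B: $8,190 · Unit 3A: $9,830 · Unit 2B: $2,720 · Unit 2A: $10,220

Minimums first: Unit 2B $2,720. Remaining pool $28,240.
Remaining pool split over remaining floor area 24,934: Unit 5B 8,188.63 → $8,190; Unit 3A 9,828.62 → $9,830; Unit 2A 10,222.76 → $10,225.
Rounding difference −$5 applied to Unit 2A → $10,220.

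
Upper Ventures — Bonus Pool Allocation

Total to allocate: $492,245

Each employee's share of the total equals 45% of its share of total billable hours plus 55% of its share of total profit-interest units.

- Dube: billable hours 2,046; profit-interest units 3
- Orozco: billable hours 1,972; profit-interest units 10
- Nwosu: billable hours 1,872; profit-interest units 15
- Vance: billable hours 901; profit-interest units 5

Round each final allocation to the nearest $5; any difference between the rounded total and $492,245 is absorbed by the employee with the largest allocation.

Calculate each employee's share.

Dube: $91,350 | Orozco: $146,365 | Nwosu: $184,120 | Vance: $70,410

Totals — billable hours 6,791, profit-interest units 33.
Blended shares (45% billable hours + 55% profit-interest units): Dube 0.1856; Orozco 0.2973; Nwosu 0.3740; Vance 0.1430.
Proportional shares: Dube 91,349.10; Orozco 146,363.94; Nwosu 184,122.54; Vance 70,409.42.
Rounded to nearest $5: Dube $91,350; Orozco $146,365; Nwosu $184,125; Vance $70,410. Sum = $492,250.
Difference $492,245 − $492,250 = −$5 applied to largest allocation (Nwosu): Nwosu becomes $184,120.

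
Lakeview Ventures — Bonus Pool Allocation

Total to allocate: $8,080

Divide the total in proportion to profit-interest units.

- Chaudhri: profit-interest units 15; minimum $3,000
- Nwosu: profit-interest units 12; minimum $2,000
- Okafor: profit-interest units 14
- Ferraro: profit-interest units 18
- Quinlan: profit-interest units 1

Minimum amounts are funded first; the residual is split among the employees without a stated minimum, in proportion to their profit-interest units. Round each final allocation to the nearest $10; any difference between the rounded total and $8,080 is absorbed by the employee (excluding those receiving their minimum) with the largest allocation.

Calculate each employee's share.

Fund the minimums — Chaudhri $3,000; Nwosu $2,000. Residual $3,080.
Residual split over remaining profit-interest units 33: Okafor 1,306.67 → $1,310; Ferraro 1,680.00 → $1,680; Quinlan 93.33 → $90.

Chaudhri: $3,000 · Nwosu: $2,000 · Okafor: $1,310 · Ferraro: $1,680 · Quinlan: $90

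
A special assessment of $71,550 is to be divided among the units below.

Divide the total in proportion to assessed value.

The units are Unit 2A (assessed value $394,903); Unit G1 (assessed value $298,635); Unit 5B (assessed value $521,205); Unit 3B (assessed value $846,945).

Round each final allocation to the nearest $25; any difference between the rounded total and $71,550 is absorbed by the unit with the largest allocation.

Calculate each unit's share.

Unit 2A: $13,700 · Unit G1: $10,375 · Unit 5B: $18,100 · Unit 3B: $29,375

Assessed value total: 2,061,688.
Pro-rata amounts: Unit 2A 394,903/2,061,688 × $71,550 = 13,704.94; Unit G1 298,635/2,061,688 × $71,550 = 10,364.00; Unit 5B 521,205/2,061,688 × $71,550 = 18,088.20; Unit 3B 846,945/2,061,688 × $71,550 = 29,392.86.
After rounding ($25): Unit 2A $13,700; Unit G1 $10,375; Unit 5B $18,100; Unit 3B $29,400. Sum = $71,575.
Difference $71,550 − $71,575 = −$25 applied to largest allocation (Unit 3B): Unit 3B becomes $29,375.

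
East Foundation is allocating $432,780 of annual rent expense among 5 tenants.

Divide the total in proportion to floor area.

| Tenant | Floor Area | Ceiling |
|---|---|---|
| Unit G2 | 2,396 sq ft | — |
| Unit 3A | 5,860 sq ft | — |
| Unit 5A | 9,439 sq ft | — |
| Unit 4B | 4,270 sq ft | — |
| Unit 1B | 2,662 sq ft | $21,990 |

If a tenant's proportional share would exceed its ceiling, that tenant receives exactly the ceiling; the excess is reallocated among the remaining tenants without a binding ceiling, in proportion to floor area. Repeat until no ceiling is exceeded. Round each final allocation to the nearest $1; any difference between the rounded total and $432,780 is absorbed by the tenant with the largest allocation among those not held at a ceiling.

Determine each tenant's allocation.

Unit G2: $44,810 · Unit 3A: $109,594 · Unit 5A: $176,528 · Unit 4B: $79,858 · Unit 1B: $21,990

Sum of floor area: 24,627.
Proportional shares (ignoring caps): Unit G2 42,105.85; Unit 3A 102,980.10; Unit 5A 165,875.28; Unit 4B 75,038.40; Unit 1B 46,780.38.
Capped: Unit 1B ($21,990); remaining pool $410,790 reallocated over remaining floor area 21,965.
Remaining shares: Unit G2 44,810.05 → $44,810; Unit 3A 109,593.87 → $109,594; Unit 5A 176,528.42 → $176,528; Unit 4B 79,857.65 → $79,858.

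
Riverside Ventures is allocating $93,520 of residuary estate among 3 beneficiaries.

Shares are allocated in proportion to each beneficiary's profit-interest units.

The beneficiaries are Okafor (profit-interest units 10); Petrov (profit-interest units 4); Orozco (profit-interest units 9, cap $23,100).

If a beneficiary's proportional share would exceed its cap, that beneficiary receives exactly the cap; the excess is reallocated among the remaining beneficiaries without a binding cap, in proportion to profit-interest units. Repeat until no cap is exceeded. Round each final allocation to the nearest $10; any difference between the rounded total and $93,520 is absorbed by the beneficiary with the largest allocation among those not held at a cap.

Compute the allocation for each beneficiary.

Total profit-interest units = 23.
Proportional shares (ignoring caps): Okafor 40,660.87; Petrov 16,264.35; Orozco 36,594.78.
Cap binds for Orozco ($23,100); remaining pool $70,420 reallocated over remaining profit-interest units 14.
Remaining shares: Okafor 50,300.00 → $50,300; Petrov 20,120.00 → $20,120.

Okafor: $50,300; Petrov: $20,120; Orozco: $23,100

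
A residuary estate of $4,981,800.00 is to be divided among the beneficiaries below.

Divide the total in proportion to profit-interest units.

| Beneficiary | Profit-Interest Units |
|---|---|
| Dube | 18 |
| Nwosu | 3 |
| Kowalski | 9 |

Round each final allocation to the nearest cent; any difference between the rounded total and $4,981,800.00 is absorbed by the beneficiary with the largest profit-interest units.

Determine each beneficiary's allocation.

Combined profit-interest units = 18 + 3 + 9 = 30.
Pro-rata amounts: Dube 2,989,080.0000; Nwosu 498,180.0000; Kowalski 1,494,540.0000.
At nearest cent: Dube $2,989,080.00; Nwosu $498,180.00; Kowalski $1,494,540.00. Sum = $4,981,800.00.
No rounding difference to absorb.

Dube: $2,989,080.00 | Nwosu: $498,180.00 | Kowalski: $1,494,540.00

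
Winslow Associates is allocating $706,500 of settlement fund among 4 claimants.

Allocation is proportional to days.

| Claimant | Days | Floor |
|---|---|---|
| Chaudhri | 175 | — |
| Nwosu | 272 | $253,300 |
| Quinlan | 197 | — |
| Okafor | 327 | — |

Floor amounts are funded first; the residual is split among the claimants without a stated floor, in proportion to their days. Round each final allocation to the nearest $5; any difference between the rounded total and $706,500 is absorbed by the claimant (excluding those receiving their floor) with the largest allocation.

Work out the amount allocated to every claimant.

Guaranteed amounts: Nwosu $253,300. Remaining pool $453,200.
Remaining pool split over remaining days 699: Chaudhri 113,462.09 → $113,460; Quinlan 127,725.89 → $127,725; Okafor 212,012.02 → $212,010.
Rounding difference +$5 applied to Okafor → $212,015.

Chaudhri: $113,460 | Nwosu: $253,300 | Quinlan: $127,725 | Okafor: $212,015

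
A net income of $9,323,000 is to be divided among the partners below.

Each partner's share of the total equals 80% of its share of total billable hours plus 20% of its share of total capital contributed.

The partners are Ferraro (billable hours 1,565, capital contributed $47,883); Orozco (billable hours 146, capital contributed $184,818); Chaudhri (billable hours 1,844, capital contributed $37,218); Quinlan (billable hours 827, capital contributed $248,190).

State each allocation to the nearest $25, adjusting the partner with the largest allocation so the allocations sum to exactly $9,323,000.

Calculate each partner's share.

Totals — billable hours 4,382, capital contributed 518,109.
Blended shares (80% billable hours + 20% capital contributed): Ferraro 0.3042; Orozco 0.0980; Chaudhri 0.3510; Quinlan 0.2468.
Pro-rata amounts: Ferraro 2,836,038.34; Orozco 913,633.34; Chaudhri 3,272,529.56; Quinlan 2,300,798.76.
After rounding ($25): Ferraro $2,836,050; Orozco $913,625; Chaudhri $3,272,525; Quinlan $2,300,800. Sum = $9,323,000.
No rounding difference to absorb.

Ferraro: $2,836,050 | Orozco: $913,625 | Chaudhri: $3,272,525 | Quinlan: $2,300,800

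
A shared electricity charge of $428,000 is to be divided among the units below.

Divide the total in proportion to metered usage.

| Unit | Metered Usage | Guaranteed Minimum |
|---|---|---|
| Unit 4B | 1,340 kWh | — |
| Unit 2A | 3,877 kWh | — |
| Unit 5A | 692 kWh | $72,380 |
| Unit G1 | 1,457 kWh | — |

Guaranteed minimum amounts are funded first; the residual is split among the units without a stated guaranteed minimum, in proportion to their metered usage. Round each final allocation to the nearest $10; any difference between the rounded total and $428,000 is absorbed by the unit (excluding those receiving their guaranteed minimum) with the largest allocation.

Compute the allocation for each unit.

Guaranteed amounts: Unit 5A $72,380. Remaining pool $355,620.
Remaining pool split over remaining metered usage 6,674: Unit 4B 71,401.08 → $71,400; Unit 2A 206,583.57 → $206,580; Unit G1 77,635.35 → $77,640.

Unit 4B: $71,400 | Unit 2A: $206,580 | Unit 5A: $72,380 | Unit G1: $77,640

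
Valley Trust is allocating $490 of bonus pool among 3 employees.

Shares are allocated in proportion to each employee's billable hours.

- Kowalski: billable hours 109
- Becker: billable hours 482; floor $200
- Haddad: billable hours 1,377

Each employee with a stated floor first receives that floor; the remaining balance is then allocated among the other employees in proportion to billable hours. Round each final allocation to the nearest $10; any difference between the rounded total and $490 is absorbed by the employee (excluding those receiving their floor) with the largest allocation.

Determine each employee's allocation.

Kowalski: $20 · Becker: $200 · Haddad: $270

Guaranteed amounts: Becker $200. Balance $290.
Balance split over remaining billable hours 1,486: Kowalski 21.27 → $20; Haddad 268.73 → $270.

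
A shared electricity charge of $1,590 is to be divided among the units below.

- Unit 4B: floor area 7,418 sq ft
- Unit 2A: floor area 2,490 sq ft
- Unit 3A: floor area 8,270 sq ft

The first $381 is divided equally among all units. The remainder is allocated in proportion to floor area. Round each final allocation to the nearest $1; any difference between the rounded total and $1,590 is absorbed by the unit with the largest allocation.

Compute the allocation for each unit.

Unit 4B: $620; Unit 2A: $293; Unit 3A: $677

Equal tier: $381 ÷ 3 = $127 apiece.
Remainder $1,209 by floor area (total 18,178): Unit 4B 493.36 → $493; Unit 2A 165.61 → $166; Unit 3A 550.03 → $550.
Totals: Unit 4B $127 + $493 = $620; Unit 2A $127 + $166 = $293; Unit 3A $127 + $550 = $677.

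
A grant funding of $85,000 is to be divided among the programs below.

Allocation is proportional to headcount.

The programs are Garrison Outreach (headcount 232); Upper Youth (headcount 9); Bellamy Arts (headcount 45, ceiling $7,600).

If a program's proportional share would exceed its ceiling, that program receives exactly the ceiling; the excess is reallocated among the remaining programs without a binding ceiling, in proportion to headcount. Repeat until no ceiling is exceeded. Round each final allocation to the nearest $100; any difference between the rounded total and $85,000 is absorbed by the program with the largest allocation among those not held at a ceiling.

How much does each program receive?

Garrison Outreach: $74,500; Upper Youth: $2,900; Bellamy Arts: $7,600

Combined headcount = 286.
Unconstrained shares: Garrison Outreach 68,951.05; Upper Youth 2,674.83; Bellamy Arts 13,374.13.
Cap binds for Bellamy Arts ($7,600); residual $77,400 reallocated over remaining headcount 241.
Shares after redistribution: Garrison Outreach 74,509.54 → $74,500; Upper Youth 2,890.46 → $2,900.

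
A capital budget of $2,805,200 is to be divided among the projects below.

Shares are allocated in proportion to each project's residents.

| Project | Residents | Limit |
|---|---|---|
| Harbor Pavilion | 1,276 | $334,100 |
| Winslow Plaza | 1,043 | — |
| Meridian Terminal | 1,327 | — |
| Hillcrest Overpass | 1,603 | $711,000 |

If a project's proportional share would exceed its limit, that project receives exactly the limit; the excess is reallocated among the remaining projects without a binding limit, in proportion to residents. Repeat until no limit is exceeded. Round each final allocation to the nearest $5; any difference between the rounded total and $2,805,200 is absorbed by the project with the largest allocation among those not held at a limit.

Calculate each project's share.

Harbor Pavilion: $334,100; Winslow Plaza: $774,595; Meridian Terminal: $985,505; Hillcrest Overpass: $711,000

Sum of residents: 5,249.
Pro-rata shares before constraints: Harbor Pavilion 681,927.07; Winslow Plaza 557,405.91; Meridian Terminal 709,182.78; Hillcrest Overpass 856,684.24.
Held at cap: Harbor Pavilion ($334,100), Hillcrest Overpass ($711,000); residual $1,760,100 reallocated over remaining residents 2,370.
Remaining shares: Winslow Plaza 774,592.53 → $774,595; Meridian Terminal 985,507.47 → $985,505.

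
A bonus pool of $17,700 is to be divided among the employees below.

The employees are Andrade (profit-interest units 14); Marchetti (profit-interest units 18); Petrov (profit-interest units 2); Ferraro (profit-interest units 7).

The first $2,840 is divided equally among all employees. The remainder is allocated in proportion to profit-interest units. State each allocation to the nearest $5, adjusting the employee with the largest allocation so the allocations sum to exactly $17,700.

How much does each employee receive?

Equal tier: $2,840 ÷ 4 = $710 apiece.
Remainder $14,860 by profit-interest units (total 41): Andrade 5,074.15 → $5,075; Marchetti 6,523.90 → $6,525; Petrov 724.88 → $725; Ferraro 2,537.07 → $2,535.
Totals: Andrade $710 + $5,075 = $5,785; Marchetti $710 + $6,525 = $7,235; Petrov $710 + $725 = $1,435; Ferraro $710 + $2,535 = $3,245.

Andrade: $5,785; Marchetti: $7,235; Petrov: $1,435; Ferraro: $3,245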